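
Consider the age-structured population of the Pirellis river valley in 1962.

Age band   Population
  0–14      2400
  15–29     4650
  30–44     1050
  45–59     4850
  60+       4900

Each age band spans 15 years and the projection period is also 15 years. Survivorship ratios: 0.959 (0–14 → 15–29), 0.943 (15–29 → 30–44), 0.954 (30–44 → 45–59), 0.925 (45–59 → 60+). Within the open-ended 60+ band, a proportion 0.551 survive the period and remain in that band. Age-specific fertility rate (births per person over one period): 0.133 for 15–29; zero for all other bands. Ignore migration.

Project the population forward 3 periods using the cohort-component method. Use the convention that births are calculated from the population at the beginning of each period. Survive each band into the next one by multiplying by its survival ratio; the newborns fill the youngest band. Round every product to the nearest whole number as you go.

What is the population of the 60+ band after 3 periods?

After projecting period 1:
Births: 4650 * 0.133 = 618
15–29: 2400 * 0.959 = 2302
30–44: 4650 * 0.943 = 4385
45–59: 1050 * 0.954 = 1002
60+: 4850 * 0.925 + 4900 * 0.551 = 4486 + 2700 = 7186
→ [618, 2302, 4385, 1002, 7186]
After projecting period 2:
Births: 2302 * 0.133 = 306
15–29: 618 * 0.959 = 593
30–44: 2302 * 0.943 = 2171
45–59: 4385 * 0.954 = 4183
60+: 1002 * 0.925 + 7186 * 0.551 = 927 + 3959 = 4886
→ [306, 593, 2171, 4183, 4886]
After projecting period 3:
Births: 593 * 0.133 = 79
15–29: 306 * 0.959 = 293
30–44: 593 * 0.943 = 559
45–59: 2171 * 0.954 = 2071
60+: 4183 * 0.925 + 4886 * 0.551 = 3869 + 2692 = 6561
→ [79, 293, 559, 2071, 6561]

6561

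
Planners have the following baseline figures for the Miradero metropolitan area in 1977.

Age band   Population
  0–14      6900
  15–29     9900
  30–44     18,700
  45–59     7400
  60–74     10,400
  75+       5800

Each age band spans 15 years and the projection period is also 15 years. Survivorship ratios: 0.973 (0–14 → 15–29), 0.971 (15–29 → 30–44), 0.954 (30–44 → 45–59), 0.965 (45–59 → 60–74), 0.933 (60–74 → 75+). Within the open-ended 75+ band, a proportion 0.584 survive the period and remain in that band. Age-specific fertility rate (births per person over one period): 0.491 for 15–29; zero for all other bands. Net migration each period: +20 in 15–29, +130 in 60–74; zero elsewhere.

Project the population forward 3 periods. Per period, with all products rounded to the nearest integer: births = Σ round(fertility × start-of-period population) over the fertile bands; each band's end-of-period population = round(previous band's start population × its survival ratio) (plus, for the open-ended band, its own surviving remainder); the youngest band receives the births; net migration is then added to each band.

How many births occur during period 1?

Let group 1 be 0–14 through group 6 = 75+.
After projecting period 1:
Births: 9900 × 0.491 = 4861
Group 2: 6900 × 0.973 = 6714
Group 3: 9900 × 0.971 = 9613
Group 4: 18700 × 0.954 = 17840
Group 5: 7400 × 0.965 = 7141
Group 6: 10400 × 0.933 + 5800 × 0.584 = 9703 + 3387 = 13090
Net migration: Group 2 + 20 → 6734; Group 5 + 130 → 7271
End of period: [4861, 6734, 9613, 17840, 7271, 13090]

4861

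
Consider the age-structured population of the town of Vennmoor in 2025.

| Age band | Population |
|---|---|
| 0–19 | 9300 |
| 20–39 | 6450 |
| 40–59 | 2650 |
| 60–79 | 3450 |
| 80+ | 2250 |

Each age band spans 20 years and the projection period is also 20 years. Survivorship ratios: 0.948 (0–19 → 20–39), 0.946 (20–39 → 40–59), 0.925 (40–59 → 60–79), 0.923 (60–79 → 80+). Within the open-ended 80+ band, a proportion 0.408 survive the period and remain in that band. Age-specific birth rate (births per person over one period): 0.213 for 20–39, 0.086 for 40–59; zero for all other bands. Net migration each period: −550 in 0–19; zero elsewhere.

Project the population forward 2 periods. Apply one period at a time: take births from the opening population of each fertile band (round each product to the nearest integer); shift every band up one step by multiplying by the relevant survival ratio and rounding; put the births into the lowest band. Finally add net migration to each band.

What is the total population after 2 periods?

20770

Call the groups 1 to 5, youngest first.
Period 1:
Births: 6450 × 0.213 = 1374, 2650 × 0.086 = 228 — total 1602
Group 2: 9300 × 0.948 = 8816
Group 3: 6450 × 0.946 = 6102
Group 4: 2650 × 0.925 = 2451
Group 5: 3450 × 0.923 + 2250 × 0.408 = 3184 + 918 = 4102
Net migration: Group 1 − 550 → 1052
Giving 1052 / 8816 / 6102 / 2451 / 4102.
Period 2:
Births: 8816 × 0.213 = 1878, 6102 × 0.086 = 525 — total 2403
Group 2: 1052 × 0.948 = 997
Group 3: 8816 × 0.946 = 8340
Group 4: 6102 × 0.925 = 5644
Group 5: 2451 × 0.923 + 4102 × 0.408 = 2262 + 1674 = 3936
Net migration: Group 1 − 550 → 1853
Giving 1853 / 997 / 8340 / 5644 / 3936.
Total after period 2: 1853 + 997 + 8340 + 5644 + 3936 = 20770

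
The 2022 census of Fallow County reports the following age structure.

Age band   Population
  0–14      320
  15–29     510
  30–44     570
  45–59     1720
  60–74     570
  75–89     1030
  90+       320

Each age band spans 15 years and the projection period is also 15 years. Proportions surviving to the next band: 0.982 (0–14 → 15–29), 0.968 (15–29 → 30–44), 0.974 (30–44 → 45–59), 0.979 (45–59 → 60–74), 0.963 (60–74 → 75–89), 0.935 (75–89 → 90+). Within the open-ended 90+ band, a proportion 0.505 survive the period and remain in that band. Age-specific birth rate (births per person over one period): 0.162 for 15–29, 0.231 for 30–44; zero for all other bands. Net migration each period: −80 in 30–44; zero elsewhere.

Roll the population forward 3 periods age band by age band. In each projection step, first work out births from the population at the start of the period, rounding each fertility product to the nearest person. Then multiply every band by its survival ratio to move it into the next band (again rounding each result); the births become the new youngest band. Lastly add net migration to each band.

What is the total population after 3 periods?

Call the groups 1 to 7, youngest first.
Period 1.
Births: 510 * 0.162 = 83 ; 570 * 0.231 = 132 → total 215
Group 2: 320 * 0.982 = 314
Group 3: 510 * 0.968 = 494
Group 4: 570 * 0.974 = 555
Group 5: 1720 * 0.979 = 1684
Group 6: 570 * 0.963 = 549
Group 7: 1030 * 0.935 + 320 * 0.505 = 963 + 162 = 1125
Net migration: Group 3 − 80 → 414
Giving 215 / 314 / 414 / 555 / 1684 / 549 / 1125.
Period 2.
Births: 314 * 0.162 = 51 ; 414 * 0.231 = 96 → total 147
Group 2: 215 * 0.982 = 211
Group 3: 314 * 0.968 = 304
Group 4: 414 * 0.974 = 403
Group 5: 555 * 0.979 = 543
Group 6: 1684 * 0.963 = 1622
Group 7: 549 * 0.935 + 1125 * 0.505 = 513 + 568 = 1081
Net migration: Group 3 − 80 → 224
Giving 147 / 211 / 224 / 403 / 543 / 1622 / 1081.
Period 3.
Births: 211 * 0.162 = 34 ; 224 * 0.231 = 52 → total 86
Group 2: 147 * 0.982 = 144
Group 3: 211 * 0.968 = 204
Group 4: 224 * 0.974 = 218
Group 5: 403 * 0.979 = 395
Group 6: 543 * 0.963 = 523
Group 7: 1622 * 0.935 + 1081 * 0.505 = 1517 + 546 = 2063
Net migration: Group 3 − 80 → 124
Giving 86 / 144 / 124 / 218 / 395 / 523 / 2063.
Total after period 3: 86 + 144 + 124 + 218 + 395 + 523 + 2063 = 3553

3553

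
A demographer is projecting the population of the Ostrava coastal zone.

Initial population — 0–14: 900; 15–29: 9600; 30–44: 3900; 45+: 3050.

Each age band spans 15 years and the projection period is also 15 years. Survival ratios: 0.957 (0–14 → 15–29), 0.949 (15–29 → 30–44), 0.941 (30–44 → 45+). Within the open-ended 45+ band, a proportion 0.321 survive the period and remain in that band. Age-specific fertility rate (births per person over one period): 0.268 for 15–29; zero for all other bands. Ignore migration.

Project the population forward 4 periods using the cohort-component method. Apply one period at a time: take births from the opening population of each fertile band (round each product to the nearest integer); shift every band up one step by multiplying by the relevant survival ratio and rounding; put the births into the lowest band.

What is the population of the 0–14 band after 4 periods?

Let band 1 be 0–14 through band 4 = 45+.
Period 1:
Births: 9600 × 0.268 = 2573
Band 2: 900 × 0.957 = 861
Band 3: 9600 × 0.949 = 9110
Band 4: 3900 × 0.941 + 3050 × 0.321 = 3670 + 979 = 4649
Giving 2573 / 861 / 9110 / 4649.
Period 2:
Births: 861 × 0.268 = 231
Band 2: 2573 × 0.957 = 2462
Band 3: 861 × 0.949 = 817
Band 4: 9110 × 0.941 + 4649 × 0.321 = 8573 + 1492 = 10065
Giving 231 / 2462 / 817 / 10065.
Period 3:
Births: 2462 × 0.268 = 660
Band 2: 231 × 0.957 = 221
Band 3: 2462 × 0.949 = 2336
Band 4: 817 × 0.941 + 10065 × 0.321 = 769 + 3231 = 4000
Giving 660 / 221 / 2336 / 4000.
Period 4:
Births: 221 × 0.268 = 59
Band 2: 660 × 0.957 = 632
Band 3: 221 × 0.949 = 210
Band 4: 2336 × 0.941 + 4000 × 0.321 = 2198 + 1284 = 3482
Giving 59 / 632 / 210 / 3482.

59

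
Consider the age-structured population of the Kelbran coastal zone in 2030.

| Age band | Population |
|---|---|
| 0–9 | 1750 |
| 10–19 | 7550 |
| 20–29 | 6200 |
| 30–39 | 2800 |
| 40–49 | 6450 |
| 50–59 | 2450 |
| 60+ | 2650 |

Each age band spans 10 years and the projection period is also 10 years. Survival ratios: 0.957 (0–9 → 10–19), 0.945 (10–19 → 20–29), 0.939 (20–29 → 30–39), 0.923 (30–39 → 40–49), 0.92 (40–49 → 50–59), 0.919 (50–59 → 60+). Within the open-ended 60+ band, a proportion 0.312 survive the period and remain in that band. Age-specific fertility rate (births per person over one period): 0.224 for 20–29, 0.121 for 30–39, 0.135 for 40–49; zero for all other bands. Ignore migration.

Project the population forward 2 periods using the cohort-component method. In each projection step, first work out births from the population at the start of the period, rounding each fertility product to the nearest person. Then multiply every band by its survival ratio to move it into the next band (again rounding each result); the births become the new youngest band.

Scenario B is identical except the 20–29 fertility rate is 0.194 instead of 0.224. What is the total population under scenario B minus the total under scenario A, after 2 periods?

Period 1:
Births: 6200 * 0.224 = 1389  |  2800 * 0.121 = 339  |  6450 * 0.135 = 871 ⇒ total 2599
10–19: 1750 * 0.957 = 1675
20–29: 7550 * 0.945 = 7135
30–39: 6200 * 0.939 = 5822
40–49: 2800 * 0.923 = 2584
50–59: 6450 * 0.92 = 5934
60+: 2450 * 0.919 + 2650 * 0.312 = 2252 + 827 = 3079
→ [2599, 1675, 7135, 5822, 2584, 5934, 3079]
Period 2:
Births: 7135 * 0.224 = 1598  |  5822 * 0.121 = 704  |  2584 * 0.135 = 349 ⇒ total 2651
10–19: 2599 * 0.957 = 2487
20–29: 1675 * 0.945 = 1583
30–39: 7135 * 0.939 = 6700
40–49: 5822 * 0.923 = 5374
50–59: 2584 * 0.92 = 2377
60+: 5934 * 0.919 + 3079 * 0.312 = 5453 + 961 = 6414
→ [2651, 2487, 1583, 6700, 5374, 2377, 6414]
Scenario A total after 2 periods: 27586
Scenario B projection —
Period 1:
Births: 6200 * 0.194 = 1203  |  2800 * 0.121 = 339  |  6450 * 0.135 = 871 ⇒ total 2413
10–19: 1750 * 0.957 = 1675
20–29: 7550 * 0.945 = 7135
30–39: 6200 * 0.939 = 5822
40–49: 2800 * 0.923 = 2584
50–59: 6450 * 0.92 = 5934
60+: 2450 * 0.919 + 2650 * 0.312 = 2252 + 827 = 3079
→ [2413, 1675, 7135, 5822, 2584, 5934, 3079]
Period 2:
Births: 7135 * 0.194 = 1384  |  5822 * 0.121 = 704  |  2584 * 0.135 = 349 ⇒ total 2437
10–19: 2413 * 0.957 = 2309
20–29: 1675 * 0.945 = 1583
30–39: 7135 * 0.939 = 6700
40–49: 5822 * 0.923 = 5374
50–59: 2584 * 0.92 = 2377
60+: 5934 * 0.919 + 3079 * 0.312 = 5453 + 961 = 6414
→ [2437, 2309, 1583, 6700, 5374, 2377, 6414]
Scenario B total after 2 periods: 27194
Difference B − A = 27194 − 27586 = -392

-392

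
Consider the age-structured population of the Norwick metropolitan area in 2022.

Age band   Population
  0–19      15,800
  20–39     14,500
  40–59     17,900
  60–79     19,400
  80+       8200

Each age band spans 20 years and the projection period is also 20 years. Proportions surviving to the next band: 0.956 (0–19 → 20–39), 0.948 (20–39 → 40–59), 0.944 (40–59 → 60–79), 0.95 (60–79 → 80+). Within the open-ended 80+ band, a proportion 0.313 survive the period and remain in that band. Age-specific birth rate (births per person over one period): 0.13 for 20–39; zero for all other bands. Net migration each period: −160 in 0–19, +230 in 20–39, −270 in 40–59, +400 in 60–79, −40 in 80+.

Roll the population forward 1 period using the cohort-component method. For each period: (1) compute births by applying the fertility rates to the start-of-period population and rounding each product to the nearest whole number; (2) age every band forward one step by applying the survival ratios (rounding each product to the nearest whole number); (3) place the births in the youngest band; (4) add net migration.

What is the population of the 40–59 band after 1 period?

13476

Period 1.
Births: 14500 * 0.13 = 1885
20–39: 15800 * 0.956 = 15105
40–59: 14500 * 0.948 = 13746
60–79: 17900 * 0.944 = 16898
80+: 19400 * 0.95 + 8200 * 0.313 = 18430 + 2567 = 20997
Net migration: 0–19 − 160 → 1725; 20–39 + 230 → 15335; 40–59 − 270 → 13476; 60–79 + 400 → 17298; 80+ − 40 → 20957
End of period: [1725, 15335, 13476, 17298, 20957]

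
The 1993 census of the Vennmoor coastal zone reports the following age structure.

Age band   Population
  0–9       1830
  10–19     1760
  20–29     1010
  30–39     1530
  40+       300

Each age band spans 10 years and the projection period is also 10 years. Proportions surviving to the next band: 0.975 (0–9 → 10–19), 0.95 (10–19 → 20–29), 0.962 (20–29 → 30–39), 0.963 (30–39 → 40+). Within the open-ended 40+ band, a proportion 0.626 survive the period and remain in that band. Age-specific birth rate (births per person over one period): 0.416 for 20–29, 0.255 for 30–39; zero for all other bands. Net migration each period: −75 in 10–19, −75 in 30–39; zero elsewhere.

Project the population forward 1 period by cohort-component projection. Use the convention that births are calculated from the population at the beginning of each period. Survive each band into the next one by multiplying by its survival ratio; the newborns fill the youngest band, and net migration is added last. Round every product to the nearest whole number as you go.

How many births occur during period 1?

810

Call the groups 1 to 5, youngest first.
[period 1]
Births: 1010 × 0.416 = 420, 1530 × 0.255 = 390 ⇒ total 810
Group 2: 1830 × 0.975 = 1784
Group 3: 1760 × 0.95 = 1672
Group 4: 1010 × 0.962 = 972
Group 5: 1530 × 0.963 + 300 × 0.626 = 1473 + 188 = 1661
Net migration: Group 2 − 75 → 1709; Group 4 − 75 → 897
Giving 810 / 1709 / 1672 / 897 / 1661.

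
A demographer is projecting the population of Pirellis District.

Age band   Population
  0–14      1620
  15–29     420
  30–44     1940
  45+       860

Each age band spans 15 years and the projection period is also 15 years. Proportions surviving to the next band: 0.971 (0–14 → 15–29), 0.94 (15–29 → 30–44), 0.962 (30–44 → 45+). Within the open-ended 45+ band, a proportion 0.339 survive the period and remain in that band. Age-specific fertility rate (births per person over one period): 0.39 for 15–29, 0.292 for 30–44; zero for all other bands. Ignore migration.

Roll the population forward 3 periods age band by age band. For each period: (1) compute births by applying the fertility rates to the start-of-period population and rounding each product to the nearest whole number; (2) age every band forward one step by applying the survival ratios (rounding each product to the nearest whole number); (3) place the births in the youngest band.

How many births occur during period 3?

Period 1:
Births: 420 × 0.39 = 164, 1940 × 0.292 = 566 → total 730
15–29: 1620 × 0.971 = 1573
30–44: 420 × 0.94 = 395
45+: 1940 × 0.962 + 860 × 0.339 = 1866 + 292 = 2158
End of period: [730, 1573, 395, 2158]
Period 2:
Births: 1573 × 0.39 = 613, 395 × 0.292 = 115 → total 728
15–29: 730 × 0.971 = 709
30–44: 1573 × 0.94 = 1479
45+: 395 × 0.962 + 2158 × 0.339 = 380 + 732 = 1112
End of period: [728, 709, 1479, 1112]
Period 3:
Births: 709 × 0.39 = 277, 1479 × 0.292 = 432 → total 709
15–29: 728 × 0.971 = 707
30–44: 709 × 0.94 = 666
45+: 1479 × 0.962 + 1112 × 0.339 = 1423 + 377 = 1800
End of period: [709, 707, 666, 1800]

709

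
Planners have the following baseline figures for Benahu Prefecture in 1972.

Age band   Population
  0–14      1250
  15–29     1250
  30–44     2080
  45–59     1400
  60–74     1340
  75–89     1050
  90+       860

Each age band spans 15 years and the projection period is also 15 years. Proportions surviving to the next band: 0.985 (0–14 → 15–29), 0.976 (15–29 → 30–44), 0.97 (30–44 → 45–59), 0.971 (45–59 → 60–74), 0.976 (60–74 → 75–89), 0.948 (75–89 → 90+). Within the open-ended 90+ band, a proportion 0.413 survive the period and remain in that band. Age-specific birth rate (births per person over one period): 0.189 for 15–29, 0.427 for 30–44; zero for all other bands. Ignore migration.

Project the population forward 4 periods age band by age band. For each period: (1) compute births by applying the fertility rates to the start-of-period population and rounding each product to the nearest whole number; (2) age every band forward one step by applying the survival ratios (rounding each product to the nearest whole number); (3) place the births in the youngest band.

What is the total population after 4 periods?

7976

(Groups numbered youngest = 1 to oldest = 7.)
After projecting period 1:
Births: 1250 * 0.189 = 236 ; 2080 * 0.427 = 888 → 1124
Group 2: 1250 * 0.985 = 1231
Group 3: 1250 * 0.976 = 1220
Group 4: 2080 * 0.97 = 2018
Group 5: 1400 * 0.971 = 1359
Group 6: 1340 * 0.976 = 1308
Group 7: 1050 * 0.948 + 860 * 0.413 = 995 + 355 = 1350
Giving 1124 / 1231 / 1220 / 2018 / 1359 / 1308 / 1350.
After projecting period 2:
Births: 1231 * 0.189 = 233 ; 1220 * 0.427 = 521 → 754
Group 2: 1124 * 0.985 = 1107
Group 3: 1231 * 0.976 = 1201
Group 4: 1220 * 0.97 = 1183
Group 5: 2018 * 0.971 = 1959
Group 6: 1359 * 0.976 = 1326
Group 7: 1308 * 0.948 + 1350 * 0.413 = 1240 + 558 = 1798
Giving 754 / 1107 / 1201 / 1183 / 1959 / 1326 / 1798.
After projecting period 3:
Births: 1107 * 0.189 = 209 ; 1201 * 0.427 = 513 → 722
Group 2: 754 * 0.985 = 743
Group 3: 1107 * 0.976 = 1080
Group 4: 1201 * 0.97 = 1165
Group 5: 1183 * 0.971 = 1149
Group 6: 1959 * 0.976 = 1912
Group 7: 1326 * 0.948 + 1798 * 0.413 = 1257 + 743 = 2000
Giving 722 / 743 / 1080 / 1165 / 1149 / 1912 / 2000.
After projecting period 4:
Births: 743 * 0.189 = 140 ; 1080 * 0.427 = 461 → 601
Group 2: 722 * 0.985 = 711
Group 3: 743 * 0.976 = 725
Group 4: 1080 * 0.97 = 1048
Group 5: 1165 * 0.971 = 1131
Group 6: 1149 * 0.976 = 1121
Group 7: 1912 * 0.948 + 2000 * 0.413 = 1813 + 826 = 2639
Giving 601 / 711 / 725 / 1048 / 1131 / 1121 / 2639.
Total after period 4: 601 + 711 + 725 + 1048 + 1131 + 1121 + 2639 = 7976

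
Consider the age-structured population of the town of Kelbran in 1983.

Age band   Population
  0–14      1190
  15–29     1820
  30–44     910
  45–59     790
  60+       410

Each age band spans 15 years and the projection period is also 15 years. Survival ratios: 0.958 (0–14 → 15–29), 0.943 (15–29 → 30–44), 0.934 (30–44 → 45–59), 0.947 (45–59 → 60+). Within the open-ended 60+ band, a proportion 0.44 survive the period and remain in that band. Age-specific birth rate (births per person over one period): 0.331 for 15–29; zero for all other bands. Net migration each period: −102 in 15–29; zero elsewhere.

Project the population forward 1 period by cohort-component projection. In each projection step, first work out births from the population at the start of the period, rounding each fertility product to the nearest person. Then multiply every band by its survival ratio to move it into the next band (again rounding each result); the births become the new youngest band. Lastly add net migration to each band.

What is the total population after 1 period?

5134

Let band 1 be 0–14 through band 5 = 60+.
After projecting period 1:
Births: 1820 * 0.331 = 602
Band 2: 1190 * 0.958 = 1140
Band 3: 1820 * 0.943 = 1716
Band 4: 910 * 0.934 = 850
Band 5: 790 * 0.947 + 410 * 0.44 = 748 + 180 = 928
Net migration: Band 2 − 102 → 1038
End of period: [602, 1038, 1716, 850, 928]
Total after period 1: 602 + 1038 + 1716 + 850 + 928 = 5134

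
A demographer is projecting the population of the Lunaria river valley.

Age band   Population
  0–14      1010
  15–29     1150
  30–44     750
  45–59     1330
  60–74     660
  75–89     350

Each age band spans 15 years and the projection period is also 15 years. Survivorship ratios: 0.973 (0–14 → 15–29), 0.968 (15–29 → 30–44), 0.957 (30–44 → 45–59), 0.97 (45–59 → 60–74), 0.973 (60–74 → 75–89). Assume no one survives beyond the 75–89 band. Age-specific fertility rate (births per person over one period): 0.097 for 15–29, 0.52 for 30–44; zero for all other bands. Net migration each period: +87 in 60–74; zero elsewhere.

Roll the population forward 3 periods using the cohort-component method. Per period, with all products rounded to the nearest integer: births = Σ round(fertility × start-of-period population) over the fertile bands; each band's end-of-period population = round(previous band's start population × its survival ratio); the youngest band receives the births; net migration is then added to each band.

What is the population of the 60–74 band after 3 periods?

Period 1.
Births: 1150 × 0.097 = 112 ; 750 × 0.52 = 390 — total 502
15–29: 1010 × 0.973 = 983
30–44: 1150 × 0.968 = 1113
45–59: 750 × 0.957 = 718
60–74: 1330 × 0.97 = 1290
75–89: 660 × 0.973 = 642
Net migration: 60–74 + 87 → 1377
→ [502, 983, 1113, 718, 1377, 642]
Period 2.
Births: 983 × 0.097 = 95 ; 1113 × 0.52 = 579 — total 674
15–29: 502 × 0.973 = 488
30–44: 983 × 0.968 = 952
45–59: 1113 × 0.957 = 1065
60–74: 718 × 0.97 = 696
75–89: 1377 × 0.973 = 1340
Net migration: 60–74 + 87 → 783
→ [674, 488, 952, 1065, 783, 1340]
Period 3.
Births: 488 × 0.097 = 47 ; 952 × 0.52 = 495 — total 542
15–29: 674 × 0.973 = 656
30–44: 488 × 0.968 = 472
45–59: 952 × 0.957 = 911
60–74: 1065 × 0.97 = 1033
75–89: 783 × 0.973 = 762
Net migration: 60–74 + 87 → 1120
→ [542, 656, 472, 911, 1120, 762]

1120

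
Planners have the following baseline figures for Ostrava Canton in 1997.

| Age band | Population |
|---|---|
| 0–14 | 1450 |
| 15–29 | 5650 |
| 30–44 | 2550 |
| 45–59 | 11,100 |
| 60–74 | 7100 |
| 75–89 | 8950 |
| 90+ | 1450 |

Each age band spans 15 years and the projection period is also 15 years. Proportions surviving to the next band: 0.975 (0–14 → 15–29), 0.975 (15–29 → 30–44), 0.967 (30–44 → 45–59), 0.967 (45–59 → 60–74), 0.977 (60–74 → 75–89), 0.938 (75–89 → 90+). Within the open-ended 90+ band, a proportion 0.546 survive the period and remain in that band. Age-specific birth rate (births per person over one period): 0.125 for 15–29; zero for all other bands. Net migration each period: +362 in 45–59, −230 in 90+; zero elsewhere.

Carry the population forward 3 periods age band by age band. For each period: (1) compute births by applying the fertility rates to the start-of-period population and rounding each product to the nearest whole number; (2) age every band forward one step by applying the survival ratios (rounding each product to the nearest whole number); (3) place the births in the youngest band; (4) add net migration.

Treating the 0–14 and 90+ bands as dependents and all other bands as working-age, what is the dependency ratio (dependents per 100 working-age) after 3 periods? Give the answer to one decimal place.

Call the groups 1 to 7, youngest first.
[period 1]
Births: 5650 × 0.125 = 706
Group 2: 1450 × 0.975 = 1414
Group 3: 5650 × 0.975 = 5509
Group 4: 2550 × 0.967 = 2466
Group 5: 11100 × 0.967 = 10734
Group 6: 7100 × 0.977 = 6937
Group 7: 8950 × 0.938 + 1450 × 0.546 = 8395 + 792 = 9187
Net migration: Group 4 + 362 → 2828; Group 7 − 230 → 8957
→ [706, 1414, 5509, 2828, 10734, 6937, 8957]
[period 2]
Births: 1414 × 0.125 = 177
Group 2: 706 × 0.975 = 688
Group 3: 1414 × 0.975 = 1379
Group 4: 5509 × 0.967 = 5327
Group 5: 2828 × 0.967 = 2735
Group 6: 10734 × 0.977 = 10487
Group 7: 6937 × 0.938 + 8957 × 0.546 = 6507 + 4891 = 11398
Net migration: Group 4 + 362 → 5689; Group 7 − 230 → 11168
→ [177, 688, 1379, 5689, 2735, 10487, 11168]
[period 3]
Births: 688 × 0.125 = 86
Group 2: 177 × 0.975 = 173
Group 3: 688 × 0.975 = 671
Group 4: 1379 × 0.967 = 1333
Group 5: 5689 × 0.967 = 5501
Group 6: 2735 × 0.977 = 2672
Group 7: 10487 × 0.938 + 11168 × 0.546 = 9837 + 6098 = 15935
Net migration: Group 4 + 362 → 1695; Group 7 − 230 → 15705
→ [86, 173, 671, 1695, 5501, 2672, 15705]
Dependents (band 0–14 + band 90+) = 86 + 15705 = 15791; working-age = 10712; ratio = 15791/10712 × 100 = 147.4

147.4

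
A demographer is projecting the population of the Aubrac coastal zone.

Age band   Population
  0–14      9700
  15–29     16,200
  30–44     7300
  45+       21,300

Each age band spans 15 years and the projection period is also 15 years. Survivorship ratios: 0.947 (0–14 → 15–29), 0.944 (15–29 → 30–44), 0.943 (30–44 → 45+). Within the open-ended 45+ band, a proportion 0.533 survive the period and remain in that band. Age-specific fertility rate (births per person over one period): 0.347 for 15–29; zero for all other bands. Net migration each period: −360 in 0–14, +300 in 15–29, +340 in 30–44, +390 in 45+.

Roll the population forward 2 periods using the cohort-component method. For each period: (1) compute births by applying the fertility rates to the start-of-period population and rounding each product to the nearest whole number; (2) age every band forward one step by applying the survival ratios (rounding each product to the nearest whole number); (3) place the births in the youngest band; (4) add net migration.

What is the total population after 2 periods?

[period 1]
Births: 16200 * 0.347 = 5621
15–29: 9700 * 0.947 = 9186
30–44: 16200 * 0.944 = 15293
45+: 7300 * 0.943 + 21300 * 0.533 = 6884 + 11353 = 18237
Net migration: 0–14 − 360 → 5261; 15–29 + 300 → 9486; 30–44 + 340 → 15633; 45+ + 390 → 18627
Giving 5261 / 9486 / 15633 / 18627.
[period 2]
Births: 9486 * 0.347 = 3292
15–29: 5261 * 0.947 = 4982
30–44: 9486 * 0.944 = 8955
45+: 15633 * 0.943 + 18627 * 0.533 = 14742 + 9928 = 24670
Net migration: 0–14 − 360 → 2932; 15–29 + 300 → 5282; 30–44 + 340 → 9295; 45+ + 390 → 25060
Giving 2932 / 5282 / 9295 / 25060.
Total after period 2: 2932 + 5282 + 9295 + 25060 = 42569

42569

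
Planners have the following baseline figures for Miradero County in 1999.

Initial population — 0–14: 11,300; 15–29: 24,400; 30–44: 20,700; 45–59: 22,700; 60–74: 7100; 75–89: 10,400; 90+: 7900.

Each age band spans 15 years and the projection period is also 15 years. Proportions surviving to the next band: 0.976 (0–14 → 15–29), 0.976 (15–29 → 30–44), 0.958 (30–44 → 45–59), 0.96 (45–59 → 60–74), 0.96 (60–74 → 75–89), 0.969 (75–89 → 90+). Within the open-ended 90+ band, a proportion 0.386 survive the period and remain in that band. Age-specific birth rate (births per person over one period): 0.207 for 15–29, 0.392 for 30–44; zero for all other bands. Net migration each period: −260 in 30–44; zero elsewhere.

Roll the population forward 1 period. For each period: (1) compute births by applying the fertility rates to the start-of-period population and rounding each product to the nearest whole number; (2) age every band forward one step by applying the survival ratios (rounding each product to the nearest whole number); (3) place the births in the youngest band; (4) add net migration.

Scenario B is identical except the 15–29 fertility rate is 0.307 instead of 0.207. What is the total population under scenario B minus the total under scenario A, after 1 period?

2440

Period 1:
Births: 24400 × 0.207 = 5051  |  20700 × 0.392 = 8114 → total 13165
15–29: 11300 × 0.976 = 11029
30–44: 24400 × 0.976 = 23814
45–59: 20700 × 0.958 = 19831
60–74: 22700 × 0.96 = 21792
75–89: 7100 × 0.96 = 6816
90+: 10400 × 0.969 + 7900 × 0.386 = 10078 + 3049 = 13127
Net migration: 30–44 − 260 → 23554
→ [13165, 11029, 23554, 19831, 21792, 6816, 13127]
Scenario A total after 1 period: 109314
Scenario B projection —
Period 1:
Births: 24400 × 0.307 = 7491  |  20700 × 0.392 = 8114 → total 15605
15–29: 11300 × 0.976 = 11029
30–44: 24400 × 0.976 = 23814
45–59: 20700 × 0.958 = 19831
60–74: 22700 × 0.96 = 21792
75–89: 7100 × 0.96 = 6816
90+: 10400 × 0.969 + 7900 × 0.386 = 10078 + 3049 = 13127
Net migration: 30–44 − 260 → 23554
→ [15605, 11029, 23554, 19831, 21792, 6816, 13127]
Scenario B total after 1 period: 111754
Difference B − A = 111754 − 109314 = 2440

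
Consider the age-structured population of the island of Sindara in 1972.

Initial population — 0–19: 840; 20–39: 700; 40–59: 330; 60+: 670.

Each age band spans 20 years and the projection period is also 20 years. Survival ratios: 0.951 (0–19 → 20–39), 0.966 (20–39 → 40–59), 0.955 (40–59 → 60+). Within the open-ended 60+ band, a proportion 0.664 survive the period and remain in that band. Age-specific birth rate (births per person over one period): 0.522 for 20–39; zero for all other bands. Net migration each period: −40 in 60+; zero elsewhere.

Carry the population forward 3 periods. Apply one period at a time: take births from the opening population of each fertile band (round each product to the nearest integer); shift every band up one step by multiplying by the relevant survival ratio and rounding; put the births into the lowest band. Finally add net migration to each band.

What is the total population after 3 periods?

2330

Let band 1 be 0–19 through band 4 = 60+.
— Period 1 —
Births: 700 * 0.522 = 365
Band 2: 840 * 0.951 = 799
Band 3: 700 * 0.966 = 676
Band 4: 330 * 0.955 + 670 * 0.664 = 315 + 445 = 760
Net migration: Band 4 − 40 → 720
→ [365, 799, 676, 720]
— Period 2 —
Births: 799 * 0.522 = 417
Band 2: 365 * 0.951 = 347
Band 3: 799 * 0.966 = 772
Band 4: 676 * 0.955 + 720 * 0.664 = 646 + 478 = 1124
Net migration: Band 4 − 40 → 1084
→ [417, 347, 772, 1084]
— Period 3 —
Births: 347 * 0.522 = 181
Band 2: 417 * 0.951 = 397
Band 3: 347 * 0.966 = 335
Band 4: 772 * 0.955 + 1084 * 0.664 = 737 + 720 = 1457
Net migration: Band 4 − 40 → 1417
→ [181, 397, 335, 1417]
Total after period 3: 181 + 397 + 335 + 1417 = 2330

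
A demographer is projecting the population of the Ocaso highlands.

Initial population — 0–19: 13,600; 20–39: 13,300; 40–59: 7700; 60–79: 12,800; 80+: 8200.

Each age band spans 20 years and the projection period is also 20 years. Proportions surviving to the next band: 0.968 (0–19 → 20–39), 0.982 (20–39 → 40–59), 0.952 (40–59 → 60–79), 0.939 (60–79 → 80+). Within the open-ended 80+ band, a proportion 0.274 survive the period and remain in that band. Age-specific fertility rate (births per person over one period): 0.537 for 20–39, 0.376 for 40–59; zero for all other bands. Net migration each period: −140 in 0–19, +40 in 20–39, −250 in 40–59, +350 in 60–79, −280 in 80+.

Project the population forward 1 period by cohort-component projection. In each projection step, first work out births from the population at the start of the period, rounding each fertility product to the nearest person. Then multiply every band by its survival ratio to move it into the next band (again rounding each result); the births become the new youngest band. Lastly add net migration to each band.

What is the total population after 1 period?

Let group 1 be 0–19 through group 5 = 80+.
Period 1:
Births: 13300 × 0.537 = 7142 ; 7700 × 0.376 = 2895 → 10037
Group 2: 13600 × 0.968 = 13165
Group 3: 13300 × 0.982 = 13061
Group 4: 7700 × 0.952 = 7330
Group 5: 12800 × 0.939 + 8200 × 0.274 = 12019 + 2247 = 14266
Net migration: Group 1 − 140 → 9897; Group 2 + 40 → 13205; Group 3 − 250 → 12811; Group 4 + 350 → 7680; Group 5 − 280 → 13986
Population now: 0–19=9897, 20–39=13205, 40–59=12811, 60–79=7680, 80+=13986
Total after period 1: 9897 + 13205 + 12811 + 7680 + 13986 = 57579

57579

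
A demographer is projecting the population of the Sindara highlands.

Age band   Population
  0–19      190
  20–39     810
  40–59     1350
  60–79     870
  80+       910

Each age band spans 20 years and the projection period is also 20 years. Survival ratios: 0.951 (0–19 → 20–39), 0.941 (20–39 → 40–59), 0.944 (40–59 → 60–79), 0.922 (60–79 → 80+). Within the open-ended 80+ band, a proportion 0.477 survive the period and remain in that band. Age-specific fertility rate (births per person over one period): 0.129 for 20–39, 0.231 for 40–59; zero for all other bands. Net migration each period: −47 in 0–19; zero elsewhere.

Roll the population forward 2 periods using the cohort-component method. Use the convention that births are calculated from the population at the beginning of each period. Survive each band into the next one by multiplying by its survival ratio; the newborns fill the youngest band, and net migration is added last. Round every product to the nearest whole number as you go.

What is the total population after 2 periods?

Period 1.
Births: 810 × 0.129 = 104, 1350 × 0.231 = 312 ⇒ total 416
20–39: 190 × 0.951 = 181
40–59: 810 × 0.941 = 762
60–79: 1350 × 0.944 = 1274
80+: 870 × 0.922 + 910 × 0.477 = 802 + 434 = 1236
Net migration: 0–19 − 47 → 369
End of period: [369, 181, 762, 1274, 1236]
Period 2.
Births: 181 × 0.129 = 23, 762 × 0.231 = 176 ⇒ total 199
20–39: 369 × 0.951 = 351
40–59: 181 × 0.941 = 170
60–79: 762 × 0.944 = 719
80+: 1274 × 0.922 + 1236 × 0.477 = 1175 + 590 = 1765
Net migration: 0–19 − 47 → 152
End of period: [152, 351, 170, 719, 1765]
Total after period 2: 152 + 351 + 170 + 719 + 1765 = 3157

3157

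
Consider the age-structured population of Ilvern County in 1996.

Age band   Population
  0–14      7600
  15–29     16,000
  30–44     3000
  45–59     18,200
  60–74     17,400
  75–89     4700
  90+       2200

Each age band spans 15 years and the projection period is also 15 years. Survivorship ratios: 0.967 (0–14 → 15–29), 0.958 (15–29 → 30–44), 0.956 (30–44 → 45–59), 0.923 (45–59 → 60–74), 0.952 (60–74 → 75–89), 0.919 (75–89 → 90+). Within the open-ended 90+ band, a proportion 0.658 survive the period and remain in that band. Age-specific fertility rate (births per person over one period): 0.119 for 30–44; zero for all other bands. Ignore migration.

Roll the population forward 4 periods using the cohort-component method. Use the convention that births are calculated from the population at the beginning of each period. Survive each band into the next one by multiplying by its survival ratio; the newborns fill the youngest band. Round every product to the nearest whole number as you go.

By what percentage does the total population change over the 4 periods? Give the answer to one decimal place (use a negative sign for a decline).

-39.0

Numbering the bands 1..7 from youngest to oldest:
Period 1.
Births: 3000 * 0.119 = 357
Band 2: 7600 * 0.967 = 7349
Band 3: 16000 * 0.958 = 15328
Band 4: 3000 * 0.956 = 2868
Band 5: 18200 * 0.923 = 16799
Band 6: 17400 * 0.952 = 16565
Band 7: 4700 * 0.919 + 2200 * 0.658 = 4319 + 1448 = 5767
End of period: [357, 7349, 15328, 2868, 16799, 16565, 5767]
Period 2.
Births: 15328 * 0.119 = 1824
Band 2: 357 * 0.967 = 345
Band 3: 7349 * 0.958 = 7040
Band 4: 15328 * 0.956 = 14654
Band 5: 2868 * 0.923 = 2647
Band 6: 16799 * 0.952 = 15993
Band 7: 16565 * 0.919 + 5767 * 0.658 = 15223 + 3795 = 19018
End of period: [1824, 345, 7040, 14654, 2647, 15993, 19018]
Period 3.
Births: 7040 * 0.119 = 838
Band 2: 1824 * 0.967 = 1764
Band 3: 345 * 0.958 = 331
Band 4: 7040 * 0.956 = 6730
Band 5: 14654 * 0.923 = 13526
Band 6: 2647 * 0.952 = 2520
Band 7: 15993 * 0.919 + 19018 * 0.658 = 14698 + 12514 = 27212
End of period: [838, 1764, 331, 6730, 13526, 2520, 27212]
Period 4.
Births: 331 * 0.119 = 39
Band 2: 838 * 0.967 = 810
Band 3: 1764 * 0.958 = 1690
Band 4: 331 * 0.956 = 316
Band 5: 6730 * 0.923 = 6212
Band 6: 13526 * 0.952 = 12877
Band 7: 2520 * 0.919 + 27212 * 0.658 = 2316 + 17905 = 20221
End of period: [39, 810, 1690, 316, 6212, 12877, 20221]
Total: 69100 → 42165; change = -26935; percentage change = -39.0%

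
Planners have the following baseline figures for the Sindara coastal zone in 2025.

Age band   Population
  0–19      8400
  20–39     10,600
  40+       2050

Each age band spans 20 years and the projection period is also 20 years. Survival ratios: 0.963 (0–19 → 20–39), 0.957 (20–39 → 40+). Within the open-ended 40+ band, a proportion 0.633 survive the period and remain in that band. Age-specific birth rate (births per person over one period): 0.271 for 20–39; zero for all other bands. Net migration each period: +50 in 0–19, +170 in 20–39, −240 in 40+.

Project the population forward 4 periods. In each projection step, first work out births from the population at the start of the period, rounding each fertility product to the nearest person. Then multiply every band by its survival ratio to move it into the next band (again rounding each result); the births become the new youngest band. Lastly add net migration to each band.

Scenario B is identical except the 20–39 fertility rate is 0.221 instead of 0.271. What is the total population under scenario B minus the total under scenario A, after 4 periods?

Period 1.
Births: 10600 * 0.271 = 2873
20–39: 8400 * 0.963 = 8089
40+: 10600 * 0.957 + 2050 * 0.633 = 10144 + 1298 = 11442
Net migration: 0–19 + 50 → 2923; 20–39 + 170 → 8259; 40+ − 240 → 11202
End of period: [2923, 8259, 11202]
Period 2.
Births: 8259 * 0.271 = 2238
20–39: 2923 * 0.963 = 2815
40+: 8259 * 0.957 + 11202 * 0.633 = 7904 + 7091 = 14995
Net migration: 0–19 + 50 → 2288; 20–39 + 170 → 2985; 40+ − 240 → 14755
End of period: [2288, 2985, 14755]
Period 3.
Births: 2985 * 0.271 = 809
20–39: 2288 * 0.963 = 2203
40+: 2985 * 0.957 + 14755 * 0.633 = 2857 + 9340 = 12197
Net migration: 0–19 + 50 → 859; 20–39 + 170 → 2373; 40+ − 240 → 11957
End of period: [859, 2373, 11957]
Period 4.
Births: 2373 * 0.271 = 643
20–39: 859 * 0.963 = 827
40+: 2373 * 0.957 + 11957 * 0.633 = 2271 + 7569 = 9840
Net migration: 0–19 + 50 → 693; 20–39 + 170 → 997; 40+ − 240 → 9600
End of period: [693, 997, 9600]
Scenario A total after 4 periods: 11290
Scenario B projection —
Period 1.
Births: 10600 * 0.221 = 2343
20–39: 8400 * 0.963 = 8089
40+: 10600 * 0.957 + 2050 * 0.633 = 10144 + 1298 = 11442
Net migration: 0–19 + 50 → 2393; 20–39 + 170 → 8259; 40+ − 240 → 11202
End of period: [2393, 8259, 11202]
Period 2.
Births: 8259 * 0.221 = 1825
20–39: 2393 * 0.963 = 2304
40+: 8259 * 0.957 + 11202 * 0.633 = 7904 + 7091 = 14995
Net migration: 0–19 + 50 → 1875; 20–39 + 170 → 2474; 40+ − 240 → 14755
End of period: [1875, 2474, 14755]
Period 3.
Births: 2474 * 0.221 = 547
20–39: 1875 * 0.963 = 1806
40+: 2474 * 0.957 + 14755 * 0.633 = 2368 + 9340 = 11708
Net migration: 0–19 + 50 → 597; 20–39 + 170 → 1976; 40+ − 240 → 11468
End of period: [597, 1976, 11468]
Period 4.
Births: 1976 * 0.221 = 437
20–39: 597 * 0.963 = 575
40+: 1976 * 0.957 + 11468 * 0.633 = 1891 + 7259 = 9150
Net migration: 0–19 + 50 → 487; 20–39 + 170 → 745; 40+ − 240 → 8910
End of period: [487, 745, 8910]
Scenario B total after 4 periods: 10142
Difference B − A = 10142 − 11290 = -1148

-1148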